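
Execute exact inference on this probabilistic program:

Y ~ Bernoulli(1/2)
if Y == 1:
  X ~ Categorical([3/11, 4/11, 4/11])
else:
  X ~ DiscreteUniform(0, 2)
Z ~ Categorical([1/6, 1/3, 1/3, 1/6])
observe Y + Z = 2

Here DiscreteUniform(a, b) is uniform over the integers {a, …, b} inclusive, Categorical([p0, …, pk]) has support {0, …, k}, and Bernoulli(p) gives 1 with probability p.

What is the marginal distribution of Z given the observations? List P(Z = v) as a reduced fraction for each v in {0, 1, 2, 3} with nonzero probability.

P(Z=1) = 1/2, P(Z=2) = 1/2

Enumerate traces; 6 have nonzero weight after conditioning:
  (Y=0, X=0, Z=2) weight 1/18
  (Y=0, X=1, Z=2) weight 1/18
  (Y=0, X=2, Z=2) weight 1/18
  (Y=1, X=0, Z=1) weight 1/22
  (Y=1, X=1, Z=1) weight 2/33
  (Y=1, X=2, Z=1) weight 2/33
Group by Z:
  weight(Z=1) = 1/6
  weight(Z=2) = 1/6
Total weight = 1/6 + 1/6 = 1/3
P(Z=1 | obs) = 1/6 / 1/3 = 1/2
P(Z=2 | obs) = 1/6 / 1/3 = 1/2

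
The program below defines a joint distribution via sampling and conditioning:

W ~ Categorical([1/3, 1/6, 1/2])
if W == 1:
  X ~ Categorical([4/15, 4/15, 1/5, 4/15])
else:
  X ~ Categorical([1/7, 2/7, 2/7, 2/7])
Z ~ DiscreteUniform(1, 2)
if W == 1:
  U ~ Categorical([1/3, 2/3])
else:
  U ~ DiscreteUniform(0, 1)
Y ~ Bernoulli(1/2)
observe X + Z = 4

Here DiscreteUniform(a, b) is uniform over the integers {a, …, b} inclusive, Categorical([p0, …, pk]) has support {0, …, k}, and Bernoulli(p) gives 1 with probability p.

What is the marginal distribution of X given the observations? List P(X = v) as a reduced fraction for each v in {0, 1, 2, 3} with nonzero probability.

Enumerate traces; 24 have nonzero weight after conditioning:
  (W=0, X=2, Z=2, U=0, Y=0) weight 1/84
  (W=0, X=2, Z=2, U=0, Y=1) weight 1/84
  (W=0, X=2, Z=2, U=1, Y=0) weight 1/84
  (W=0, X=2, Z=2, U=1, Y=1) weight 1/84
  (W=0, X=3, Z=1, U=0, Y=0) weight 1/84
  (W=0, X=3, Z=1, U=0, Y=1) weight 1/84
  (W=0, X=3, Z=1, U=1, Y=0) weight 1/84
  (W=0, X=3, Z=1, U=1, Y=1) weight 1/84
  … 16 more
Group by X:
  weight(X=2) = 19/140
  weight(X=3) = 89/630
Total weight = 19/140 + 89/630 = 349/1260
P(X=2 | obs) = 19/140 / 349/1260 = 171/349
P(X=3 | obs) = 89/630 / 349/1260 = 178/349

P(X=2) = 171/349, P(X=3) = 178/349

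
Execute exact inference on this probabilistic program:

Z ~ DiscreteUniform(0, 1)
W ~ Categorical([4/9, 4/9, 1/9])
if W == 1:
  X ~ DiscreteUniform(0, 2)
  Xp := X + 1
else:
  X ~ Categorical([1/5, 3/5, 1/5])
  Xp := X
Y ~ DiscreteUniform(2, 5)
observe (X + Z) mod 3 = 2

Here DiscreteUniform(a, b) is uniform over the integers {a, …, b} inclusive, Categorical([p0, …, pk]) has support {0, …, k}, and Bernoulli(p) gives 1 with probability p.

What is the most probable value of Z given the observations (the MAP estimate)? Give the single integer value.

argmax_v P(Z = v | obs) = 1

Enumerate traces; 24 have nonzero weight after conditioning:
  (Z=0, W=0, X=2, Y=2) weight 1/90
  (Z=0, W=0, X=2, Y=3) weight 1/90
  (Z=0, W=0, X=2, Y=4) weight 1/90
  (Z=0, W=0, X=2, Y=5) weight 1/90
  (Z=0, W=1, X=2, Y=2) weight 1/54
  (Z=0, W=1, X=2, Y=3) weight 1/54
  (Z=0, W=1, X=2, Y=4) weight 1/54
  (Z=0, W=1, X=2, Y=5) weight 1/54
  (Z=1, W=0, X=1, Y=2) weight 1/30
  … 15 more
Group by Z:
  weight(Z=0) = 7/54
  weight(Z=1) = 13/54
Total weight = 7/54 + 13/54 = 10/27
P(Z=0 | obs) = 7/54 / 10/27 = 7/20
P(Z=1 | obs) = 13/54 / 10/27 = 13/20
argmax = 1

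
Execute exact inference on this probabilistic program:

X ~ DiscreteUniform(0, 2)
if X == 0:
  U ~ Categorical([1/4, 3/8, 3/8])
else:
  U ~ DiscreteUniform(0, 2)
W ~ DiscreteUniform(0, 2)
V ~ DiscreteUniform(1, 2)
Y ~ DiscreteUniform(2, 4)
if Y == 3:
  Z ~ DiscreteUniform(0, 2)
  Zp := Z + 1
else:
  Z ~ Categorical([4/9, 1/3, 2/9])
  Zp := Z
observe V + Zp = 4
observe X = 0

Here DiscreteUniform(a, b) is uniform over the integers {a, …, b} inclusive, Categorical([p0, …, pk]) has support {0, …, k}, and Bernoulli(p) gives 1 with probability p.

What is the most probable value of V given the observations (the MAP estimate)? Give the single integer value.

argmax_v P(V = v | obs) = 2

Enumerate traces; 36 have nonzero weight after conditioning:
  (X=0, U=0, W=0, V=1, Y=3, Z=2) weight 1/648
  (X=0, U=0, W=0, V=2, Y=2, Z=2) weight 1/972
  (X=0, U=0, W=0, V=2, Y=3, Z=1) weight 1/648
  (X=0, U=0, W=0, V=2, Y=4, Z=2) weight 1/972
  (X=0, U=0, W=1, V=1, Y=3, Z=2) weight 1/648
  (X=0, U=0, W=1, V=2, Y=2, Z=2) weight 1/972
  (X=0, U=0, W=1, V=2, Y=3, Z=1) weight 1/648
  (X=0, U=0, W=1, V=2, Y=4, Z=2) weight 1/972
  … 28 more
Group by V:
  weight(V=1) = 1/54
  weight(V=2) = 7/162
Total weight = 1/54 + 7/162 = 5/81
P(V=1 | obs) = 1/54 / 5/81 = 3/10
P(V=2 | obs) = 7/162 / 5/81 = 7/10
argmax = 2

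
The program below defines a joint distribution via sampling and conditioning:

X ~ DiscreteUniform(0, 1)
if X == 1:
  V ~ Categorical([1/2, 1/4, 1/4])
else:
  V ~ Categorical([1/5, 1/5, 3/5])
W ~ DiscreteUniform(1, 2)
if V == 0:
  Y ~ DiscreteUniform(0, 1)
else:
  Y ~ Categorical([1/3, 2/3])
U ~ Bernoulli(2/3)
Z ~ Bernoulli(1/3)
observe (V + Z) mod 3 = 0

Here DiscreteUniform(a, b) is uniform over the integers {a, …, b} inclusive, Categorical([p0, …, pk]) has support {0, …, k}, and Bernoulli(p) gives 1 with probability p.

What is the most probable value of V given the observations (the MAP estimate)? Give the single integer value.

argmax_v P(V = v | obs) = 0

Enumerate traces; 32 have nonzero weight after conditioning:
  (X=0, V=0, W=1, Y=0, U=0, Z=0) weight 1/180
  (X=0, V=0, W=1, Y=0, U=1, Z=0) weight 1/90
  (X=0, V=0, W=1, Y=1, U=0, Z=0) weight 1/180
  (X=0, V=0, W=1, Y=1, U=1, Z=0) weight 1/90
  (X=0, V=0, W=2, Y=0, U=0, Z=0) weight 1/180
  (X=0, V=0, W=2, Y=0, U=1, Z=0) weight 1/90
  (X=0, V=0, W=2, Y=1, U=0, Z=0) weight 1/180
  (X=0, V=0, W=2, Y=1, U=1, Z=0) weight 1/90
  (X=0, V=2, W=1, Y=0, U=0, Z=1) weight 1/180
  … 23 more
Group by V:
  weight(V=0) = 7/30
  weight(V=2) = 17/120
Total weight = 7/30 + 17/120 = 3/8
P(V=0 | obs) = 7/30 / 3/8 = 28/45
P(V=2 | obs) = 17/120 / 3/8 = 17/45
argmax = 0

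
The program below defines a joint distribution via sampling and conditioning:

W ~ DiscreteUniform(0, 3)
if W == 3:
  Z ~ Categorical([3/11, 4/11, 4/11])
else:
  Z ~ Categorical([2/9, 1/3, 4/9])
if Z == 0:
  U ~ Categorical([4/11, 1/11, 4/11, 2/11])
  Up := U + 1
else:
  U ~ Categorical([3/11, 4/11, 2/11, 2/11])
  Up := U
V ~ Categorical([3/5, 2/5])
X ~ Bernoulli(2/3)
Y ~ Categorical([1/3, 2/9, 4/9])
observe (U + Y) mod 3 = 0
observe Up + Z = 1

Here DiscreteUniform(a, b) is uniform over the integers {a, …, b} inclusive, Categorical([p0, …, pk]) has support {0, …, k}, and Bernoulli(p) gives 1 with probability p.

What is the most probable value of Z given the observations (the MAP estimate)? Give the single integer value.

argmax_v P(Z = v | obs) = 1

Enumerate traces; 32 have nonzero weight after conditioning:
  (W=0, Z=0, U=0, V=0, X=0, Y=0) weight 2/1485
  (W=0, Z=0, U=0, V=0, X=1, Y=0) weight 4/1485
  (W=0, Z=0, U=0, V=1, X=0, Y=0) weight 4/4455
  (W=0, Z=0, U=0, V=1, X=1, Y=0) weight 8/4455
  (W=0, Z=1, U=0, V=0, X=0, Y=0) weight 1/660
  (W=0, Z=1, U=0, V=0, X=1, Y=0) weight 1/330
  (W=0, Z=1, U=0, V=1, X=0, Y=0) weight 1/990
  (W=0, Z=1, U=0, V=1, X=1, Y=0) weight 1/495
  … 24 more
Group by Z:
  weight(Z=0) = 31/1089
  weight(Z=1) = 15/484
Total weight = 31/1089 + 15/484 = 259/4356
P(Z=0 | obs) = 31/1089 / 259/4356 = 124/259
P(Z=1 | obs) = 15/484 / 259/4356 = 135/259
argmax = 1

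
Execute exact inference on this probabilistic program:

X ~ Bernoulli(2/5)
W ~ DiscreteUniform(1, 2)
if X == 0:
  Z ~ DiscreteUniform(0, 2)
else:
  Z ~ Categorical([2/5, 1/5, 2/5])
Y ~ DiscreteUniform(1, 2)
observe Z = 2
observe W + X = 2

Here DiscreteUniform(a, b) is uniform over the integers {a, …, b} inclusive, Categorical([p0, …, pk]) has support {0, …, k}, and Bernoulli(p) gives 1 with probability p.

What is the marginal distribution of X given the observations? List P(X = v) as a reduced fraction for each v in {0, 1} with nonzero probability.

P(X=0) = 5/9, P(X=1) = 4/9

Enumerate traces; 4 have nonzero weight after conditioning:
  (X=0, W=2, Z=2, Y=1) weight 1/20
  (X=0, W=2, Z=2, Y=2) weight 1/20
  (X=1, W=1, Z=2, Y=1) weight 1/25
  (X=1, W=1, Z=2, Y=2) weight 1/25
Group by X:
  weight(X=0) = 1/10
  weight(X=1) = 2/25
Total weight = 1/10 + 2/25 = 9/50
P(X=0 | obs) = 1/10 / 9/50 = 5/9
P(X=1 | obs) = 2/25 / 9/50 = 4/9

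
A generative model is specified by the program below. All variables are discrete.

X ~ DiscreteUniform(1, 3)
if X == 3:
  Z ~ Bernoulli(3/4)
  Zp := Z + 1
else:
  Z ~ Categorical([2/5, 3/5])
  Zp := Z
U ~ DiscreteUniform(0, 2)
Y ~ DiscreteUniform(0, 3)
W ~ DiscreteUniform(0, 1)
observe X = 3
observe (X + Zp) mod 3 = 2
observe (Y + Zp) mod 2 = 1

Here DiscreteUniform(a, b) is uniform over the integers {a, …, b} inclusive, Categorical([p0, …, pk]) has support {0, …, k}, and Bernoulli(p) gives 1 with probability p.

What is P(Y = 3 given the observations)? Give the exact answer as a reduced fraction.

P(Y = 3 | obs) = 1/2

Enumerate traces; 12 have nonzero weight after conditioning:
  (X=3, Z=1, U=0, Y=1, W=0) weight 1/96
  (X=3, Z=1, U=0, Y=1, W=1) weight 1/96
  (X=3, Z=1, U=0, Y=3, W=0) weight 1/96
  (X=3, Z=1, U=0, Y=3, W=1) weight 1/96
  (X=3, Z=1, U=1, Y=1, W=0) weight 1/96
  (X=3, Z=1, U=1, Y=1, W=1) weight 1/96
  (X=3, Z=1, U=1, Y=3, W=0) weight 1/96
  (X=3, Z=1, U=1, Y=3, W=1) weight 1/96
  … 4 more
Group by Y:
  weight(Y=1) = 1/16
  weight(Y=3) = 1/16
Total weight = 1/16 + 1/16 = 1/8
P(Y=1 | obs) = 1/16 / 1/8 = 1/2
P(Y=3 | obs) = 1/16 / 1/8 = 1/2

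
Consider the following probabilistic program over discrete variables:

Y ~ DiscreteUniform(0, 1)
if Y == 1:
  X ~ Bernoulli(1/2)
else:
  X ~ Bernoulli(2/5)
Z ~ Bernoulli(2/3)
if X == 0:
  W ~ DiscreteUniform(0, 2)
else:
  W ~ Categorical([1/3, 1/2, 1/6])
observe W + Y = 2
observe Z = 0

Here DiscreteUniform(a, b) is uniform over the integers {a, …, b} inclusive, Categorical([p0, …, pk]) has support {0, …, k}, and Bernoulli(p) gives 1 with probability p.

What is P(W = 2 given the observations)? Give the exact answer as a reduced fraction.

Enumerate traces; 4 have nonzero weight after conditioning:
  (Y=0, X=0, Z=0, W=2) weight 1/30
  (Y=0, X=1, Z=0, W=2) weight 1/90
  (Y=1, X=0, Z=0, W=1) weight 1/36
  (Y=1, X=1, Z=0, W=1) weight 1/24
Group by W:
  weight(W=1) = 5/72
  weight(W=2) = 2/45
Total weight = 5/72 + 2/45 = 41/360
P(W=1 | obs) = 5/72 / 41/360 = 25/41
P(W=2 | obs) = 2/45 / 41/360 = 16/41

P(W = 2 | obs) = 16/41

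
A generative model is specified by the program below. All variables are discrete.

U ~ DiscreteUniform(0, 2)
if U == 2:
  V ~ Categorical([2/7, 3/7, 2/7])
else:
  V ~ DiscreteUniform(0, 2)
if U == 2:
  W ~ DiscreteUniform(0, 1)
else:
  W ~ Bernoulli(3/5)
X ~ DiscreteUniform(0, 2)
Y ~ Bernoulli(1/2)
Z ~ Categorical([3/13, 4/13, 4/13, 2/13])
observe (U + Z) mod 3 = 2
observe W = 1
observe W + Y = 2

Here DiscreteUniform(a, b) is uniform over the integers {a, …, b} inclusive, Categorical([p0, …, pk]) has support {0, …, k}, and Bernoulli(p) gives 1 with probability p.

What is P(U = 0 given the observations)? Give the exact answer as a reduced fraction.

Enumerate traces; 36 have nonzero weight after conditioning:
  (U=0, V=0, W=1, X=0, Y=1, Z=2) weight 2/585
  (U=0, V=0, W=1, X=1, Y=1, Z=2) weight 2/585
  (U=0, V=0, W=1, X=2, Y=1, Z=2) weight 2/585
  (U=0, V=1, W=1, X=0, Y=1, Z=2) weight 2/585
  (U=0, V=1, W=1, X=1, Y=1, Z=2) weight 2/585
  (U=0, V=1, W=1, X=2, Y=1, Z=2) weight 2/585
  (U=0, V=2, W=1, X=0, Y=1, Z=2) weight 2/585
  (U=0, V=2, W=1, X=1, Y=1, Z=2) weight 2/585
  (U=1, V=0, W=1, X=0, Y=1, Z=1) weight 2/585
  (U=2, V=0, W=1, X=0, Y=1, Z=0) weight 1/546
  … 26 more
Group by U:
  weight(U=0) = 2/65
  weight(U=1) = 2/65
  weight(U=2) = 5/156
Total weight = 2/65 + 2/65 + 5/156 = 73/780
P(U=0 | obs) = 2/65 / 73/780 = 24/73
P(U=1 | obs) = 2/65 / 73/780 = 24/73
P(U=2 | obs) = 5/156 / 73/780 = 25/73

P(U = 0 | obs) = 24/73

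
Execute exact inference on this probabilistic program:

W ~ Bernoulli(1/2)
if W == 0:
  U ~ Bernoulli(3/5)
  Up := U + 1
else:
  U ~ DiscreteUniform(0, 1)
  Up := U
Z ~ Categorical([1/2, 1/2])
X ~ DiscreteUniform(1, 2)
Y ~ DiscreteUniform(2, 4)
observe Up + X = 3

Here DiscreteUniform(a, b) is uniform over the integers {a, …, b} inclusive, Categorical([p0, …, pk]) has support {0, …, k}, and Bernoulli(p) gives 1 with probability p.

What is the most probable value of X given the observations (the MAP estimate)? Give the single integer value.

argmax_v P(X = v | obs) = 2

Enumerate traces; 18 have nonzero weight after conditioning:
  (W=0, U=0, Z=0, X=2, Y=2) weight 1/60
  (W=0, U=0, Z=0, X=2, Y=3) weight 1/60
  (W=0, U=0, Z=0, X=2, Y=4) weight 1/60
  (W=0, U=0, Z=1, X=2, Y=2) weight 1/60
  (W=0, U=0, Z=1, X=2, Y=3) weight 1/60
  (W=0, U=0, Z=1, X=2, Y=4) weight 1/60
  (W=0, U=1, Z=0, X=1, Y=2) weight 1/40
  (W=0, U=1, Z=0, X=1, Y=3) weight 1/40
  … 10 more
Group by X:
  weight(X=1) = 3/20
  weight(X=2) = 9/40
Total weight = 3/20 + 9/40 = 3/8
P(X=1 | obs) = 3/20 / 3/8 = 2/5
P(X=2 | obs) = 9/40 / 3/8 = 3/5
argmax = 2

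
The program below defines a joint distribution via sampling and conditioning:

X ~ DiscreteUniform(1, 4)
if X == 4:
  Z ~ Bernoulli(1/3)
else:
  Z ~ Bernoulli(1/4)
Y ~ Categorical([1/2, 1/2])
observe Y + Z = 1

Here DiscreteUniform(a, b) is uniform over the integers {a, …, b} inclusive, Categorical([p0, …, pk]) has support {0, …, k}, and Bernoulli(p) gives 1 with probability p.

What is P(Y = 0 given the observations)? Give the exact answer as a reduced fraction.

Enumerate traces; 8 have nonzero weight after conditioning:
  (X=1, Z=0, Y=1) weight 3/32
  (X=1, Z=1, Y=0) weight 1/32
  (X=2, Z=0, Y=1) weight 3/32
  (X=2, Z=1, Y=0) weight 1/32
  (X=3, Z=0, Y=1) weight 3/32
  (X=3, Z=1, Y=0) weight 1/32
  (X=4, Z=0, Y=1) weight 1/12
  (X=4, Z=1, Y=0) weight 1/24
Group by Y:
  weight(Y=0) = 13/96
  weight(Y=1) = 35/96
Total weight = 13/96 + 35/96 = 1/2
P(Y=0 | obs) = 13/96 / 1/2 = 13/48
P(Y=1 | obs) = 35/96 / 1/2 = 35/48

P(Y = 0 | obs) = 13/48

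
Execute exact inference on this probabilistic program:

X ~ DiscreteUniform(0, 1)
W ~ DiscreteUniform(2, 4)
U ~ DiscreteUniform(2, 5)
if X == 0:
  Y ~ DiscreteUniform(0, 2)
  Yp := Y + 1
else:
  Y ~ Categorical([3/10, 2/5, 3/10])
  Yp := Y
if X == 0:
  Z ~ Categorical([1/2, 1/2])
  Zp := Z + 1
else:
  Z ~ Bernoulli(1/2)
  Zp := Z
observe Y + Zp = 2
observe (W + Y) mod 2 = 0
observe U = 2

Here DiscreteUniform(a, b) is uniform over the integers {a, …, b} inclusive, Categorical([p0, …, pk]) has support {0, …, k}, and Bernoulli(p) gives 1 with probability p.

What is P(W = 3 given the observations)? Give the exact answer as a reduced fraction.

P(W = 3 | obs) = 11/30

Enumerate traces; 6 have nonzero weight after conditioning:
  (X=0, W=2, U=2, Y=0, Z=1) weight 1/144
  (X=0, W=3, U=2, Y=1, Z=0) weight 1/144
  (X=0, W=4, U=2, Y=0, Z=1) weight 1/144
  (X=1, W=2, U=2, Y=2, Z=0) weight 1/160
  (X=1, W=3, U=2, Y=1, Z=1) weight 1/120
  (X=1, W=4, U=2, Y=2, Z=0) weight 1/160
Group by W:
  weight(W=2) = 19/1440
  weight(W=3) = 11/720
  weight(W=4) = 19/1440
Total weight = 19/1440 + 11/720 + 19/1440 = 1/24
P(W=2 | obs) = 19/1440 / 1/24 = 19/60
P(W=3 | obs) = 11/720 / 1/24 = 11/30
P(W=4 | obs) = 19/1440 / 1/24 = 19/60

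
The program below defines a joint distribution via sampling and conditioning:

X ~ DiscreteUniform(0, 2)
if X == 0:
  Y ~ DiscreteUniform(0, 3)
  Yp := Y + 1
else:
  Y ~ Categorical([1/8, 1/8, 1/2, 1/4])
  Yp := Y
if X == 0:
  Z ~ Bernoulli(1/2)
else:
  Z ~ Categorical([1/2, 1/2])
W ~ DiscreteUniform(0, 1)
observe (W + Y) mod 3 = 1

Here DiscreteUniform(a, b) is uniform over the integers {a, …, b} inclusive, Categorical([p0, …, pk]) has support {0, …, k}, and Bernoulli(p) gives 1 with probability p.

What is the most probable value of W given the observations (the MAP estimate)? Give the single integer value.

Enumerate traces; 18 have nonzero weight after conditioning:
  (X=0, Y=0, Z=0, W=1) weight 1/48
  (X=0, Y=0, Z=1, W=1) weight 1/48
  (X=0, Y=1, Z=0, W=0) weight 1/48
  (X=0, Y=1, Z=1, W=0) weight 1/48
  (X=0, Y=3, Z=0, W=1) weight 1/48
  (X=0, Y=3, Z=1, W=1) weight 1/48
  (X=1, Y=0, Z=0, W=1) weight 1/96
  (X=1, Y=0, Z=1, W=1) weight 1/96
  … 10 more
Group by W:
  weight(W=0) = 1/12
  weight(W=1) = 5/24
Total weight = 1/12 + 5/24 = 7/24
P(W=0 | obs) = 1/12 / 7/24 = 2/7
P(W=1 | obs) = 5/24 / 7/24 = 5/7
argmax = 1

argmax_v P(W = v | obs) = 1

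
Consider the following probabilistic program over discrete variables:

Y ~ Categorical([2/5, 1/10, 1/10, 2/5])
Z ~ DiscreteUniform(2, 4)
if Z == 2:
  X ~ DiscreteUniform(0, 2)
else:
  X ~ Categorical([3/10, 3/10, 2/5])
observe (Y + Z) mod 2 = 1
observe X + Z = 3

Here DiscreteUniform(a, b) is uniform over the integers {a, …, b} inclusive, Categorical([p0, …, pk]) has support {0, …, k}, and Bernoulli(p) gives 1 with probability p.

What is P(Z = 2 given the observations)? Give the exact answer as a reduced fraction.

Enumerate traces; 4 have nonzero weight after conditioning:
  (Y=0, Z=3, X=0) weight 1/25
  (Y=1, Z=2, X=1) weight 1/90
  (Y=2, Z=3, X=0) weight 1/100
  (Y=3, Z=2, X=1) weight 2/45
Group by Z:
  weight(Z=2) = 1/18
  weight(Z=3) = 1/20
Total weight = 1/18 + 1/20 = 19/180
P(Z=2 | obs) = 1/18 / 19/180 = 10/19
P(Z=3 | obs) = 1/20 / 19/180 = 9/19

P(Z = 2 | obs) = 10/19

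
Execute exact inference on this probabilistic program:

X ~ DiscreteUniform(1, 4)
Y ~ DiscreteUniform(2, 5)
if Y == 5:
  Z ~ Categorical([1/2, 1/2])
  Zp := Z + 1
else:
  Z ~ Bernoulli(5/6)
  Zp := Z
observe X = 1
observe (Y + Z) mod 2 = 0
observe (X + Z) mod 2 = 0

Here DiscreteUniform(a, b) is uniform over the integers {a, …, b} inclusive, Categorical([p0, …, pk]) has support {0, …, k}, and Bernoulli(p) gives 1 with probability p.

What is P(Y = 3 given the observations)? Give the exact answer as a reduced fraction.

P(Y = 3 | obs) = 5/8

Enumerate traces; 2 have nonzero weight after conditioning:
  (X=1, Y=3, Z=1) weight 5/96
  (X=1, Y=5, Z=1) weight 1/32
Group by Y:
  weight(Y=3) = 5/96
  weight(Y=5) = 1/32
Total weight = 5/96 + 1/32 = 1/12
P(Y=3 | obs) = 5/96 / 1/12 = 5/8
P(Y=5 | obs) = 1/32 / 1/12 = 3/8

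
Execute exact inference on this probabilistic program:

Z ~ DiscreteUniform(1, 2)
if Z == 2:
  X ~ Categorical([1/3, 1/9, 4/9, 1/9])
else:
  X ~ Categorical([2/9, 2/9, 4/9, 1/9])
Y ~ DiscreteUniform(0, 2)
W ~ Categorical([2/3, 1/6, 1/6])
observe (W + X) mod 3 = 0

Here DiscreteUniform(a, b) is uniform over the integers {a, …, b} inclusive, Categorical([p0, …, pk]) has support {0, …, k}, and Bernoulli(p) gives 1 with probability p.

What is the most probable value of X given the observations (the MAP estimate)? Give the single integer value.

argmax_v P(X = v | obs) = 0

Enumerate traces; 24 have nonzero weight after conditioning:
  (Z=1, X=0, Y=0, W=0) weight 2/81
  (Z=1, X=0, Y=1, W=0) weight 2/81
  (Z=1, X=0, Y=2, W=0) weight 2/81
  (Z=1, X=1, Y=0, W=2) weight 1/162
  (Z=1, X=1, Y=1, W=2) weight 1/162
  (Z=1, X=1, Y=2, W=2) weight 1/162
  (Z=1, X=2, Y=0, W=1) weight 1/81
  (Z=1, X=2, Y=1, W=1) weight 1/81
  (Z=1, X=3, Y=0, W=0) weight 1/81
  … 15 more
Group by X:
  weight(X=0) = 5/27
  weight(X=1) = 1/36
  weight(X=2) = 2/27
  weight(X=3) = 2/27
Total weight = 5/27 + 1/36 + 2/27 + 2/27 = 13/36
P(X=0 | obs) = 5/27 / 13/36 = 20/39
P(X=1 | obs) = 1/36 / 13/36 = 1/13
P(X=2 | obs) = 2/27 / 13/36 = 8/39
P(X=3 | obs) = 2/27 / 13/36 = 8/39
argmax = 0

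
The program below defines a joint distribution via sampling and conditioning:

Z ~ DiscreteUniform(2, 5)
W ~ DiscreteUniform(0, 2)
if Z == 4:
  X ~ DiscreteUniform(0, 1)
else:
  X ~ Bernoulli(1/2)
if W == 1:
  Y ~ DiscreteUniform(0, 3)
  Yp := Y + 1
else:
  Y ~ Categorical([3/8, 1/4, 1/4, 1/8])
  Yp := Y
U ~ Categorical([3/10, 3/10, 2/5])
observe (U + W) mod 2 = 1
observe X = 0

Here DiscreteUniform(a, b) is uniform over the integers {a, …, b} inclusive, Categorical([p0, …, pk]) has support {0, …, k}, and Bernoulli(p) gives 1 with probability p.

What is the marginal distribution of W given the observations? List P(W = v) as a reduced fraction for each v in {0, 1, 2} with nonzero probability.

Enumerate traces; 64 have nonzero weight after conditioning:
  (Z=2, W=0, X=0, Y=0, U=1) weight 3/640
  (Z=2, W=0, X=0, Y=1, U=1) weight 1/320
  (Z=2, W=0, X=0, Y=2, U=1) weight 1/320
  (Z=2, W=0, X=0, Y=3, U=1) weight 1/640
  (Z=2, W=1, X=0, Y=0, U=0) weight 1/320
  (Z=2, W=1, X=0, Y=0, U=2) weight 1/240
  (Z=2, W=1, X=0, Y=1, U=0) weight 1/320
  (Z=2, W=1, X=0, Y=1, U=2) weight 1/240
  (Z=2, W=2, X=0, Y=0, U=1) weight 3/640
  … 55 more
Group by W:
  weight(W=0) = 1/20
  weight(W=1) = 7/60
  weight(W=2) = 1/20
Total weight = 1/20 + 7/60 + 1/20 = 13/60
P(W=0 | obs) = 1/20 / 13/60 = 3/13
P(W=1 | obs) = 7/60 / 13/60 = 7/13
P(W=2 | obs) = 1/20 / 13/60 = 3/13

P(W=0) = 3/13, P(W=1) = 7/13, P(W=2) = 3/13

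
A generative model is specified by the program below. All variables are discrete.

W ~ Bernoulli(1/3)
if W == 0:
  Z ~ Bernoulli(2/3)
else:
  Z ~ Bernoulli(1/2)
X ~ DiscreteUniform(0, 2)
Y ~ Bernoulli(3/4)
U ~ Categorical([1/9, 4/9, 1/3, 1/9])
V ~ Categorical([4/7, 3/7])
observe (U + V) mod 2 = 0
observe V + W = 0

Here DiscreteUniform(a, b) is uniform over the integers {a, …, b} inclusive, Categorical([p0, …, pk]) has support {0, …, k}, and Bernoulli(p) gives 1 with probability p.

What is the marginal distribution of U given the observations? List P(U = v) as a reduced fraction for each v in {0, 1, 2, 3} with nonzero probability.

Enumerate traces; 24 have nonzero weight after conditioning:
  (W=0, Z=0, X=0, Y=0, U=0, V=0) weight 2/1701
  (W=0, Z=0, X=0, Y=0, U=2, V=0) weight 2/567
  (W=0, Z=0, X=0, Y=1, U=0, V=0) weight 2/567
  (W=0, Z=0, X=0, Y=1, U=2, V=0) weight 2/189
  (W=0, Z=0, X=1, Y=0, U=0, V=0) weight 2/1701
  (W=0, Z=0, X=1, Y=0, U=2, V=0) weight 2/567
  (W=0, Z=0, X=1, Y=1, U=0, V=0) weight 2/567
  (W=0, Z=0, X=1, Y=1, U=2, V=0) weight 2/189
  … 16 more
Group by U:
  weight(U=0) = 8/189
  weight(U=2) = 8/63
Total weight = 8/189 + 8/63 = 32/189
P(U=0 | obs) = 8/189 / 32/189 = 1/4
P(U=2 | obs) = 8/63 / 32/189 = 3/4

P(U=0) = 1/4, P(U=2) = 3/4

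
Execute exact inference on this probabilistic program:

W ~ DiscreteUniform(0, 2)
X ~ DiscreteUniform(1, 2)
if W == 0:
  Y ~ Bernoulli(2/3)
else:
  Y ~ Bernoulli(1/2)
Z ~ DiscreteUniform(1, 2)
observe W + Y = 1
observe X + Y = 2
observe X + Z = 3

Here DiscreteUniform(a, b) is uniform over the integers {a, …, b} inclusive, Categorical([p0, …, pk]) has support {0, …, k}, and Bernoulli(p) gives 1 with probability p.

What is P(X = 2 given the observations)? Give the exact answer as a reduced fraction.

P(X = 2 | obs) = 3/7

Enumerate traces; 2 have nonzero weight after conditioning:
  (W=0, X=1, Y=1, Z=2) weight 1/18
  (W=1, X=2, Y=0, Z=1) weight 1/24
Group by X:
  weight(X=1) = 1/18
  weight(X=2) = 1/24
Total weight = 1/18 + 1/24 = 7/72
P(X=1 | obs) = 1/18 / 7/72 = 4/7
P(X=2 | obs) = 1/24 / 7/72 = 3/7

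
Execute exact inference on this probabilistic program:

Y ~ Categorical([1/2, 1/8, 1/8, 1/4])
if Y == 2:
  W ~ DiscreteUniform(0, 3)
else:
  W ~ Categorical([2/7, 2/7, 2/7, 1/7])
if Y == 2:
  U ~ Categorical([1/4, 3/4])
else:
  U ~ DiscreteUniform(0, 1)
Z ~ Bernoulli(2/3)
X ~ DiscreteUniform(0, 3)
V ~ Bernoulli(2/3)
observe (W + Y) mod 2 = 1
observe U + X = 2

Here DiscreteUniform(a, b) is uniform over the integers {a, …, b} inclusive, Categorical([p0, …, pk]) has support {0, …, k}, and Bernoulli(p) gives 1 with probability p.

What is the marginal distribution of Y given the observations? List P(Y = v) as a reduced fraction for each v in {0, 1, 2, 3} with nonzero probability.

P(Y=0) = 24/55, P(Y=1) = 8/55, P(Y=2) = 7/55, P(Y=3) = 16/55

Enumerate traces; 64 have nonzero weight after conditioning:
  (Y=0, W=1, U=0, Z=0, X=2, V=0) weight 1/504
  (Y=0, W=1, U=0, Z=0, X=2, V=1) weight 1/252
  (Y=0, W=1, U=0, Z=1, X=2, V=0) weight 1/252
  (Y=0, W=1, U=0, Z=1, X=2, V=1) weight 1/126
  (Y=0, W=1, U=1, Z=0, X=1, V=0) weight 1/504
  (Y=0, W=1, U=1, Z=0, X=1, V=1) weight 1/252
  (Y=0, W=1, U=1, Z=1, X=1, V=0) weight 1/252
  (Y=0, W=1, U=1, Z=1, X=1, V=1) weight 1/126
  (Y=1, W=0, U=0, Z=0, X=2, V=0) weight 1/2016
  (Y=2, W=1, U=0, Z=0, X=2, V=0) weight 1/4608
  … 54 more
Group by Y:
  weight(Y=0) = 3/56
  weight(Y=1) = 1/56
  weight(Y=2) = 1/64
  weight(Y=3) = 1/28
Total weight = 3/56 + 1/56 + 1/64 + 1/28 = 55/448
P(Y=0 | obs) = 3/56 / 55/448 = 24/55
P(Y=1 | obs) = 1/56 / 55/448 = 8/55
P(Y=2 | obs) = 1/64 / 55/448 = 7/55
P(Y=3 | obs) = 1/28 / 55/448 = 16/55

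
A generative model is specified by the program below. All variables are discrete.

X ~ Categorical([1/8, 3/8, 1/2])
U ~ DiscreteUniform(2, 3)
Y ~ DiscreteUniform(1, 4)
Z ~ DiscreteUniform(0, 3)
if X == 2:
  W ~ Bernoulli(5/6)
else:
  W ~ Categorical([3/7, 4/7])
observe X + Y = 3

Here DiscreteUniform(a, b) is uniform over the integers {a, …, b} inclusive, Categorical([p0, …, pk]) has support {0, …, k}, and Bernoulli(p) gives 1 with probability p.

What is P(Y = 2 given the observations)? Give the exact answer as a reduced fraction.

P(Y = 2 | obs) = 3/8

Enumerate traces; 48 have nonzero weight after conditioning:
  (X=0, U=2, Y=3, Z=0, W=0) weight 3/1792
  (X=0, U=2, Y=3, Z=0, W=1) weight 1/448
  (X=0, U=2, Y=3, Z=1, W=0) weight 3/1792
  (X=0, U=2, Y=3, Z=1, W=1) weight 1/448
  (X=0, U=2, Y=3, Z=2, W=0) weight 3/1792
  (X=0, U=2, Y=3, Z=2, W=1) weight 1/448
  (X=0, U=2, Y=3, Z=3, W=0) weight 3/1792
  (X=0, U=2, Y=3, Z=3, W=1) weight 1/448
  (X=1, U=2, Y=2, Z=0, W=0) weight 9/1792
  (X=2, U=2, Y=1, Z=0, W=0) weight 1/384
  … 38 more
Group by Y:
  weight(Y=1) = 1/8
  weight(Y=2) = 3/32
  weight(Y=3) = 1/32
Total weight = 1/8 + 3/32 + 1/32 = 1/4
P(Y=1 | obs) = 1/8 / 1/4 = 1/2
P(Y=2 | obs) = 3/32 / 1/4 = 3/8
P(Y=3 | obs) = 1/32 / 1/4 = 1/8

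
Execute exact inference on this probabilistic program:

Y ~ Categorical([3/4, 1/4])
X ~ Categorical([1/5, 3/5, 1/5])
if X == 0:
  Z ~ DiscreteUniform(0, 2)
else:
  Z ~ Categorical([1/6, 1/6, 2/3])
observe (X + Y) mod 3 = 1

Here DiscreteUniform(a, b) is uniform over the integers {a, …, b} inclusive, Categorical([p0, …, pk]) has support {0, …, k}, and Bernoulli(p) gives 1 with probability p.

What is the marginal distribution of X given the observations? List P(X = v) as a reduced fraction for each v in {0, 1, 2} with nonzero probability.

Enumerate traces; 6 have nonzero weight after conditioning:
  (Y=0, X=1, Z=0) weight 3/40
  (Y=0, X=1, Z=1) weight 3/40
  (Y=0, X=1, Z=2) weight 3/10
  (Y=1, X=0, Z=0) weight 1/60
  (Y=1, X=0, Z=1) weight 1/60
  (Y=1, X=0, Z=2) weight 1/60
Group by X:
  weight(X=0) = 1/20
  weight(X=1) = 9/20
Total weight = 1/20 + 9/20 = 1/2
P(X=0 | obs) = 1/20 / 1/2 = 1/10
P(X=1 | obs) = 9/20 / 1/2 = 9/10

P(X=0) = 1/10, P(X=1) = 9/10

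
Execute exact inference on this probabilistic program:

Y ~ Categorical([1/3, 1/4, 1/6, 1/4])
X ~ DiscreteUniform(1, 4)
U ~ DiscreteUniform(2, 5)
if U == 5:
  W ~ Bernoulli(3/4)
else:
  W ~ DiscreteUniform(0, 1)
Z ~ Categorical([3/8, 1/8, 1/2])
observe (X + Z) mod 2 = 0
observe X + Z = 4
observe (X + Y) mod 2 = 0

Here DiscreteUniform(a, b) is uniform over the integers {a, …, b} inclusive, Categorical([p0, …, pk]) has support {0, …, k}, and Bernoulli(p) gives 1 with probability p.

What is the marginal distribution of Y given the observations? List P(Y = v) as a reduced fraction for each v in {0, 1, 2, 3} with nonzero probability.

Enumerate traces; 48 have nonzero weight after conditioning:
  (Y=0, X=2, U=2, W=0, Z=2) weight 1/192
  (Y=0, X=2, U=2, W=1, Z=2) weight 1/192
  (Y=0, X=2, U=3, W=0, Z=2) weight 1/192
  (Y=0, X=2, U=3, W=1, Z=2) weight 1/192
  (Y=0, X=2, U=4, W=0, Z=2) weight 1/192
  (Y=0, X=2, U=4, W=1, Z=2) weight 1/192
  (Y=0, X=2, U=5, W=0, Z=2) weight 1/384
  (Y=0, X=2, U=5, W=1, Z=2) weight 1/128
  (Y=1, X=3, U=2, W=0, Z=1) weight 1/1024
  (Y=2, X=2, U=2, W=0, Z=2) weight 1/384
  … 38 more
Group by Y:
  weight(Y=0) = 7/96
  weight(Y=1) = 1/128
  weight(Y=2) = 7/192
  weight(Y=3) = 1/128
Total weight = 7/96 + 1/128 + 7/192 + 1/128 = 1/8
P(Y=0 | obs) = 7/96 / 1/8 = 7/12
P(Y=1 | obs) = 1/128 / 1/8 = 1/16
P(Y=2 | obs) = 7/192 / 1/8 = 7/24
P(Y=3 | obs) = 1/128 / 1/8 = 1/16

P(Y=0) = 7/12, P(Y=1) = 1/16, P(Y=2) = 7/24, P(Y=3) = 1/16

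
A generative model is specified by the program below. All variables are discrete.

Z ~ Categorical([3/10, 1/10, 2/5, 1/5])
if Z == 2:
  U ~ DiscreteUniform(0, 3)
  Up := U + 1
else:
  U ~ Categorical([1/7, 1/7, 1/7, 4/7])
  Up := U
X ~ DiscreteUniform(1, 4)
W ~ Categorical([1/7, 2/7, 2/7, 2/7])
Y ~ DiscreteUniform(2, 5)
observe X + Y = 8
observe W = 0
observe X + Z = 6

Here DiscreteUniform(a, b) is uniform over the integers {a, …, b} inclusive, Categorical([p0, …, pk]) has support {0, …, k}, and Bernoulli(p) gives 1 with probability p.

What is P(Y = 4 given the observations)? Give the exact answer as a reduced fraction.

P(Y = 4 | obs) = 2/3

Enumerate traces; 8 have nonzero weight after conditioning:
  (Z=2, U=0, X=4, W=0, Y=4) weight 1/1120
  (Z=2, U=1, X=4, W=0, Y=4) weight 1/1120
  (Z=2, U=2, X=4, W=0, Y=4) weight 1/1120
  (Z=2, U=3, X=4, W=0, Y=4) weight 1/1120
  (Z=3, U=0, X=3, W=0, Y=5) weight 1/3920
  (Z=3, U=1, X=3, W=0, Y=5) weight 1/3920
  (Z=3, U=2, X=3, W=0, Y=5) weight 1/3920
  (Z=3, U=3, X=3, W=0, Y=5) weight 1/980
Group by Y:
  weight(Y=4) = 1/280
  weight(Y=5) = 1/560
Total weight = 1/280 + 1/560 = 3/560
P(Y=4 | obs) = 1/280 / 3/560 = 2/3
P(Y=5 | obs) = 1/560 / 3/560 = 1/3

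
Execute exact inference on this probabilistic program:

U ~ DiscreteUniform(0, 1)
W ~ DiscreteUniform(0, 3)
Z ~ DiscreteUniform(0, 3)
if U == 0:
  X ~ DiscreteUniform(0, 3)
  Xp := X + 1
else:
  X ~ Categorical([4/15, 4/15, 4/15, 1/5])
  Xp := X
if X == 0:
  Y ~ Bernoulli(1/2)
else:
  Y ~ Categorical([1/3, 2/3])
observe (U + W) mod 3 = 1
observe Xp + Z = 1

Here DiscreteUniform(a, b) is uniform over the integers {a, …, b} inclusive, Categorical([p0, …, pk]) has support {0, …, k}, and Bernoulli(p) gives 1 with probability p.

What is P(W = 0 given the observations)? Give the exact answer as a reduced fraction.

Enumerate traces; 10 have nonzero weight after conditioning:
  (U=0, W=1, Z=0, X=0, Y=0) weight 1/256
  (U=0, W=1, Z=0, X=0, Y=1) weight 1/256
  (U=1, W=0, Z=0, X=1, Y=0) weight 1/360
  (U=1, W=0, Z=0, X=1, Y=1) weight 1/180
  (U=1, W=0, Z=1, X=0, Y=0) weight 1/240
  (U=1, W=0, Z=1, X=0, Y=1) weight 1/240
  (U=1, W=3, Z=0, X=1, Y=0) weight 1/360
  (U=1, W=3, Z=0, X=1, Y=1) weight 1/180
  … 2 more
Group by W:
  weight(W=0) = 1/60
  weight(W=1) = 1/128
  weight(W=3) = 1/60
Total weight = 1/60 + 1/128 + 1/60 = 79/1920
P(W=0 | obs) = 1/60 / 79/1920 = 32/79
P(W=1 | obs) = 1/128 / 79/1920 = 15/79
P(W=3 | obs) = 1/60 / 79/1920 = 32/79

P(W = 0 | obs) = 32/79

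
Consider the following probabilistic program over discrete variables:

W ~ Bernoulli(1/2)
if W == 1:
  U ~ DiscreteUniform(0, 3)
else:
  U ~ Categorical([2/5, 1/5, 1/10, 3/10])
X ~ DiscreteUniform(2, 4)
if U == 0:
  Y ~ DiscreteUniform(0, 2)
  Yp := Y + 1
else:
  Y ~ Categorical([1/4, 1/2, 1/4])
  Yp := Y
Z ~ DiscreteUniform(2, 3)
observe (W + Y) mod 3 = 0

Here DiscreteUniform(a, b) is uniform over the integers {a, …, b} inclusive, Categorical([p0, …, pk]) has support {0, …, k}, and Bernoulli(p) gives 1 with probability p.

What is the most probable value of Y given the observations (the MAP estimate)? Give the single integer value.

Enumerate traces; 48 have nonzero weight after conditioning:
  (W=0, U=0, X=2, Y=0, Z=2) weight 1/90
  (W=0, U=0, X=2, Y=0, Z=3) weight 1/90
  (W=0, U=0, X=3, Y=0, Z=2) weight 1/90
  (W=0, U=0, X=3, Y=0, Z=3) weight 1/90
  (W=0, U=0, X=4, Y=0, Z=2) weight 1/90
  (W=0, U=0, X=4, Y=0, Z=3) weight 1/90
  (W=0, U=1, X=2, Y=0, Z=2) weight 1/240
  (W=0, U=1, X=2, Y=0, Z=3) weight 1/240
  (W=1, U=0, X=2, Y=2, Z=2) weight 1/144
  … 39 more
Group by Y:
  weight(Y=0) = 17/120
  weight(Y=2) = 13/96
Total weight = 17/120 + 13/96 = 133/480
P(Y=0 | obs) = 17/120 / 133/480 = 68/133
P(Y=2 | obs) = 13/96 / 133/480 = 65/133
argmax = 0

argmax_v P(Y = v | obs) = 0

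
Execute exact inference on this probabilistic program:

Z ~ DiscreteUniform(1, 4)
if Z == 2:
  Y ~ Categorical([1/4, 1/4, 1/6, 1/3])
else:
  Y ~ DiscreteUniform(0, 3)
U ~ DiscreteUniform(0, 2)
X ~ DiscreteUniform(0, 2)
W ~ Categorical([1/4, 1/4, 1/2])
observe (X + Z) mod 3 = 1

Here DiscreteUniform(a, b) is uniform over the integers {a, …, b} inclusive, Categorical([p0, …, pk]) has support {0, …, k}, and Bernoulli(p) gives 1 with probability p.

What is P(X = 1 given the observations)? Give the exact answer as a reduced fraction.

Enumerate traces; 144 have nonzero weight after conditioning:
  (Z=1, Y=0, U=0, X=0, W=0) weight 1/576
  (Z=1, Y=0, U=0, X=0, W=1) weight 1/576
  (Z=1, Y=0, U=0, X=0, W=2) weight 1/288
  (Z=1, Y=0, U=1, X=0, W=0) weight 1/576
  (Z=1, Y=0, U=1, X=0, W=1) weight 1/576
  (Z=1, Y=0, U=1, X=0, W=2) weight 1/288
  (Z=1, Y=0, U=2, X=0, W=0) weight 1/576
  (Z=1, Y=0, U=2, X=0, W=1) weight 1/576
  (Z=2, Y=0, U=0, X=2, W=0) weight 1/576
  (Z=3, Y=0, U=0, X=1, W=0) weight 1/576
  … 134 more
Group by X:
  weight(X=0) = 1/6
  weight(X=1) = 1/12
  weight(X=2) = 1/12
Total weight = 1/6 + 1/12 + 1/12 = 1/3
P(X=0 | obs) = 1/6 / 1/3 = 1/2
P(X=1 | obs) = 1/12 / 1/3 = 1/4
P(X=2 | obs) = 1/12 / 1/3 = 1/4

P(X = 1 | obs) = 1/4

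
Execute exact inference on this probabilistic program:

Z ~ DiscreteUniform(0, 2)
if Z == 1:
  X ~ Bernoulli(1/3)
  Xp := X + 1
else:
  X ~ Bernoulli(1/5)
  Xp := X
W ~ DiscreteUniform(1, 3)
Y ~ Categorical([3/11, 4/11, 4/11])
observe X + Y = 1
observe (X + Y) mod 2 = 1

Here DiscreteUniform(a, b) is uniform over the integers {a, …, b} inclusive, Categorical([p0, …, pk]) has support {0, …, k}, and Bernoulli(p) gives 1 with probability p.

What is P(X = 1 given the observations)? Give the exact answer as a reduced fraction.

P(X = 1 | obs) = 33/169

Enumerate traces; 18 have nonzero weight after conditioning:
  (Z=0, X=0, W=1, Y=1) weight 16/495
  (Z=0, X=0, W=2, Y=1) weight 16/495
  (Z=0, X=0, W=3, Y=1) weight 16/495
  (Z=0, X=1, W=1, Y=0) weight 1/165
  (Z=0, X=1, W=2, Y=0) weight 1/165
  (Z=0, X=1, W=3, Y=0) weight 1/165
  (Z=1, X=0, W=1, Y=1) weight 8/297
  (Z=1, X=0, W=2, Y=1) weight 8/297
  … 10 more
Group by X:
  weight(X=0) = 136/495
  weight(X=1) = 1/15
Total weight = 136/495 + 1/15 = 169/495
P(X=0 | obs) = 136/495 / 169/495 = 136/169
P(X=1 | obs) = 1/15 / 169/495 = 33/169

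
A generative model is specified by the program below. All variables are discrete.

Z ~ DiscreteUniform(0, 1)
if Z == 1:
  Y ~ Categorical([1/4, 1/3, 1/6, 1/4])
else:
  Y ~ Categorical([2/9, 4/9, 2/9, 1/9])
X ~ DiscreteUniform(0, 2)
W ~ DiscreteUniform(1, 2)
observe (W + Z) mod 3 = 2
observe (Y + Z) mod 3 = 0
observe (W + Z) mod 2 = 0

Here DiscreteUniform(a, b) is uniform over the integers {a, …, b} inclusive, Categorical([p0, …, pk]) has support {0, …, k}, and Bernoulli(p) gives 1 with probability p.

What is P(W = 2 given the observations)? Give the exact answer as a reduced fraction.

Enumerate traces; 9 have nonzero weight after conditioning:
  (Z=0, Y=0, X=0, W=2) weight 1/54
  (Z=0, Y=0, X=1, W=2) weight 1/54
  (Z=0, Y=0, X=2, W=2) weight 1/54
  (Z=0, Y=3, X=0, W=2) weight 1/108
  (Z=0, Y=3, X=1, W=2) weight 1/108
  (Z=0, Y=3, X=2, W=2) weight 1/108
  (Z=1, Y=2, X=0, W=1) weight 1/72
  (Z=1, Y=2, X=1, W=1) weight 1/72
  … 1 more
Group by W:
  weight(W=1) = 1/24
  weight(W=2) = 1/12
Total weight = 1/24 + 1/12 = 1/8
P(W=1 | obs) = 1/24 / 1/8 = 1/3
P(W=2 | obs) = 1/12 / 1/8 = 2/3

P(W = 2 | obs) = 2/3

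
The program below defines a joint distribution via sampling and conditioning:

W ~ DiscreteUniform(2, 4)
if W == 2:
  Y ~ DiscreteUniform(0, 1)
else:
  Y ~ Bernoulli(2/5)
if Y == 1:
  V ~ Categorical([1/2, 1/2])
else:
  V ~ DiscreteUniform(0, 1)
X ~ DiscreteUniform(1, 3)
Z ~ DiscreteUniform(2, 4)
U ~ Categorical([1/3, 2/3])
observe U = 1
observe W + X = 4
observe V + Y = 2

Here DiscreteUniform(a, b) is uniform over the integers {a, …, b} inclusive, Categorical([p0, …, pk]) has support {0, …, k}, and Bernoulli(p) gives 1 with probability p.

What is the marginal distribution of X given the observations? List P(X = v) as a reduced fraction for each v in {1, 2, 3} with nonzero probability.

P(X=1) = 4/9, P(X=2) = 5/9

Enumerate traces; 6 have nonzero weight after conditioning:
  (W=2, Y=1, V=1, X=2, Z=2, U=1) weight 1/162
  (W=2, Y=1, V=1, X=2, Z=3, U=1) weight 1/162
  (W=2, Y=1, V=1, X=2, Z=4, U=1) weight 1/162
  (W=3, Y=1, V=1, X=1, Z=2, U=1) weight 2/405
  (W=3, Y=1, V=1, X=1, Z=3, U=1) weight 2/405
  (W=3, Y=1, V=1, X=1, Z=4, U=1) weight 2/405
Group by X:
  weight(X=1) = 2/135
  weight(X=2) = 1/54
Total weight = 2/135 + 1/54 = 1/30
P(X=1 | obs) = 2/135 / 1/30 = 4/9
P(X=2 | obs) = 1/54 / 1/30 = 5/9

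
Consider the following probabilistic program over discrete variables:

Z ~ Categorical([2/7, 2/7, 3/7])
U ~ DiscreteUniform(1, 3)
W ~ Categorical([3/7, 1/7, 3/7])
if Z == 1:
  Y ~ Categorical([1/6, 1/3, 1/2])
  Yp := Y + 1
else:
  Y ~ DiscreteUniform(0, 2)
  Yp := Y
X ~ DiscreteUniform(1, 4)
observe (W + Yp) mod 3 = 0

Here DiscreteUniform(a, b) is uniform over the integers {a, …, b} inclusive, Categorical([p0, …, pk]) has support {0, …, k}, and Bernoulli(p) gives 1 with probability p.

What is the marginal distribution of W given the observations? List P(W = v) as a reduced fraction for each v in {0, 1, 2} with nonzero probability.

Enumerate traces; 108 have nonzero weight after conditioning:
  (Z=0, U=1, W=0, Y=0, X=1) weight 1/294
  (Z=0, U=1, W=0, Y=0, X=2) weight 1/294
  (Z=0, U=1, W=0, Y=0, X=3) weight 1/294
  (Z=0, U=1, W=0, Y=0, X=4) weight 1/294
  (Z=0, U=1, W=1, Y=2, X=1) weight 1/882
  (Z=0, U=1, W=1, Y=2, X=2) weight 1/882
  (Z=0, U=1, W=1, Y=2, X=3) weight 1/882
  (Z=0, U=1, W=1, Y=2, X=4) weight 1/882
  (Z=0, U=1, W=2, Y=1, X=1) weight 1/294
  … 99 more
Group by W:
  weight(W=0) = 8/49
  weight(W=1) = 1/21
  weight(W=2) = 6/49
Total weight = 8/49 + 1/21 + 6/49 = 1/3
P(W=0 | obs) = 8/49 / 1/3 = 24/49
P(W=1 | obs) = 1/21 / 1/3 = 1/7
P(W=2 | obs) = 6/49 / 1/3 = 18/49

P(W=0) = 24/49, P(W=1) = 1/7, P(W=2) = 18/49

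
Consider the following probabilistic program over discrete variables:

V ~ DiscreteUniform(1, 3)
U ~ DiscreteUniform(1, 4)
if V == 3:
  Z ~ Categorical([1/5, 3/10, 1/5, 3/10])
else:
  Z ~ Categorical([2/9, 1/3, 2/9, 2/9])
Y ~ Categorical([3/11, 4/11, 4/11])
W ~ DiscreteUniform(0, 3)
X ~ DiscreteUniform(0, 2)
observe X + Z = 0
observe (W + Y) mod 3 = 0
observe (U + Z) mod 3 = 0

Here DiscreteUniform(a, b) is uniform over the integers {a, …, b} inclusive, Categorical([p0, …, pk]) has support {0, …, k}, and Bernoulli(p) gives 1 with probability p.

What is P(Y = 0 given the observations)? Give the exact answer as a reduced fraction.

P(Y = 0 | obs) = 3/7

Enumerate traces; 12 have nonzero weight after conditioning:
  (V=1, U=3, Z=0, Y=0, W=0, X=0) weight 1/2376
  (V=1, U=3, Z=0, Y=0, W=3, X=0) weight 1/2376
  (V=1, U=3, Z=0, Y=1, W=2, X=0) weight 1/1782
  (V=1, U=3, Z=0, Y=2, W=1, X=0) weight 1/1782
  (V=2, U=3, Z=0, Y=0, W=0, X=0) weight 1/2376
  (V=2, U=3, Z=0, Y=0, W=3, X=0) weight 1/2376
  (V=2, U=3, Z=0, Y=1, W=2, X=0) weight 1/1782
  (V=2, U=3, Z=0, Y=2, W=1, X=0) weight 1/1782
  … 4 more
Group by Y:
  weight(Y=0) = 29/11880
  weight(Y=1) = 29/17820
  weight(Y=2) = 29/17820
Total weight = 29/11880 + 29/17820 + 29/17820 = 203/35640
P(Y=0 | obs) = 29/11880 / 203/35640 = 3/7
P(Y=1 | obs) = 29/17820 / 203/35640 = 2/7
P(Y=2 | obs) = 29/17820 / 203/35640 = 2/7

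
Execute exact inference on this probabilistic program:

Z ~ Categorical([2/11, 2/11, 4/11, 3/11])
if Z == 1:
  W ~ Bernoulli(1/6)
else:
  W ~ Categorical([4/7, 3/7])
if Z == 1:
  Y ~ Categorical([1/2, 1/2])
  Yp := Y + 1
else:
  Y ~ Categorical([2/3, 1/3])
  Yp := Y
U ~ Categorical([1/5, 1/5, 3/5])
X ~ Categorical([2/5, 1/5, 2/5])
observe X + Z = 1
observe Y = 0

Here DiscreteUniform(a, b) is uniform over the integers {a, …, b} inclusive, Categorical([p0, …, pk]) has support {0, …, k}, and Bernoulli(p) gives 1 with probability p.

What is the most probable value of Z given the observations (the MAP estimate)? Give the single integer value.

argmax_v P(Z = v | obs) = 1

Enumerate traces; 12 have nonzero weight after conditioning:
  (Z=0, W=0, Y=0, U=0, X=1) weight 16/5775
  (Z=0, W=0, Y=0, U=1, X=1) weight 16/5775
  (Z=0, W=0, Y=0, U=2, X=1) weight 16/1925
  (Z=0, W=1, Y=0, U=0, X=1) weight 4/1925
  (Z=0, W=1, Y=0, U=1, X=1) weight 4/1925
  (Z=0, W=1, Y=0, U=2, X=1) weight 12/1925
  (Z=1, W=0, Y=0, U=0, X=0) weight 1/165
  (Z=1, W=0, Y=0, U=1, X=0) weight 1/165
  … 4 more
Group by Z:
  weight(Z=0) = 4/165
  weight(Z=1) = 2/55
Total weight = 4/165 + 2/55 = 2/33
P(Z=0 | obs) = 4/165 / 2/33 = 2/5
P(Z=1 | obs) = 2/55 / 2/33 = 3/5
argmax = 1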